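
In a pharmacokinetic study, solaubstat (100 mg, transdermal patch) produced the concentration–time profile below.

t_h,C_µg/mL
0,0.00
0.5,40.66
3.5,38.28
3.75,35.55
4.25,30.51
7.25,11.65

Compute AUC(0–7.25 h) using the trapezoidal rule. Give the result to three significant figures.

Trapezoidal AUC_0→7.25:
  [0→0.5]: (0.00+40.66)/2 × 0.5 = 10.165
  [0.5→3.5]: (40.66+38.28)/2 × 3 = 118.41
  [3.5→3.75]: (38.28+35.55)/2 × 0.25 = 9.22875
  [3.75→4.25]: (35.55+30.51)/2 × 0.5 = 16.515
  [4.25→7.25]: (30.51+11.65)/2 × 3 = 63.24
  Sum = 217.55875 µg/mL·h

AUC = 218 µg/mL·h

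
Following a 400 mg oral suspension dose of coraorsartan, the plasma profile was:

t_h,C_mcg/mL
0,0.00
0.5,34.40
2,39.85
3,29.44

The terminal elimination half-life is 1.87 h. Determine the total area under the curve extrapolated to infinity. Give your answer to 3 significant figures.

Trapezoidal AUC_0→3:
  [0→0.5]: (0.00+34.40)/2 × 0.5 = 8.6
  [0.5→2]: (34.40+39.85)/2 × 1.5 = 55.6875
  [2→3]: (39.85+29.44)/2 × 1 = 34.645
  Sum = 98.9325 mcg/mL·h
k_e = ln2 / t½ = 0.693147 / 1.87 = 0.3707 h^-1
Extrapolated tail: C_last / k_e = 29.44 / 0.3707 = 79.417
AUC_0→∞ = 98.9325 + 79.417 = 178.3495 mcg/mL·h

AUC = 178 mcg/mL·h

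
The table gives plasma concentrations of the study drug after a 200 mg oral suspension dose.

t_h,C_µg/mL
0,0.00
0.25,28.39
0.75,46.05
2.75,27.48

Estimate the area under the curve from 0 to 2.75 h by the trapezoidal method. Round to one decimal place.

AUC = 95.7 µg/mL·h

Trapezoidal AUC_0→2.75:
  [0→0.25]: (0.00+28.39)/2 × 0.25 = 3.54875
  [0.25→0.75]: (28.39+46.05)/2 × 0.5 = 18.61
  [0.75→2.75]: (46.05+27.48)/2 × 2 = 73.53
  Sum = 95.68875 µg/mL·h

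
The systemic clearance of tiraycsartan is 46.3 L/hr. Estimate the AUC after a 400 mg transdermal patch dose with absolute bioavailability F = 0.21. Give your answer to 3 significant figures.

AUC = 1.81 mg/L·hr

AUC_0→∞ = F × Dose / CL
        = 0.21 × 400 / 46.3 = 1.81425 mg/L·hr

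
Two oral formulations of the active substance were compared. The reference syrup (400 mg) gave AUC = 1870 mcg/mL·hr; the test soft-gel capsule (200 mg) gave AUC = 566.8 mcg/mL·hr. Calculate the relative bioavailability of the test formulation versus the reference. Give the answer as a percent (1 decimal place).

F_rel = 60.6%

F_rel = (AUC_test/D_test) / (AUC_ref/D_ref)
      = (566.8/200) / (1870/400)
      = 2.834 / 4.675 = 0.6062 = 60.62%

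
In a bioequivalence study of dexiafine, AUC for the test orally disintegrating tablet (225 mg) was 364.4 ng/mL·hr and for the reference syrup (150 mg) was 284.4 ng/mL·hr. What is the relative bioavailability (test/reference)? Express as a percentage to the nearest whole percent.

F_rel = 85%

F_rel = (AUC_test/D_test) / (AUC_ref/D_ref)
      = (364.4/225) / (284.4/150)
      = 1.61956 / 1.896 = 0.8542 = 85.42%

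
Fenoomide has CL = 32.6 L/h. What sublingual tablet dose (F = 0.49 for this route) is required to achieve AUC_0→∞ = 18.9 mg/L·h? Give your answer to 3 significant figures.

Dose = 1260 mg

Dose = CL × AUC_0→∞ / F
     = 32.6 × 18.9 / 0.49 = 1257.43 mg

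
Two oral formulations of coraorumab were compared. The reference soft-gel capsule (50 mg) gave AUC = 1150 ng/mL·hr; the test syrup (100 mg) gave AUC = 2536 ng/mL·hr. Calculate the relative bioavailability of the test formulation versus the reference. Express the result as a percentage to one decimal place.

F_rel = (AUC_test/D_test) / (AUC_ref/D_ref)
      = (2536/100) / (1150/50)
      = 25.36 / 23 = 1.1026 = 110.26%

F_rel = 110.3%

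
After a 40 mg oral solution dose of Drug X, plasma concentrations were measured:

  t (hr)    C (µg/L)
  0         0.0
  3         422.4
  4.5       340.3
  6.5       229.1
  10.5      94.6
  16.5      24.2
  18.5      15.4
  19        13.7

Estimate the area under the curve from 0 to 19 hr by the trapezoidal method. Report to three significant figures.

Trapezoidal AUC_0→19:
  [0→3]: (0.0+422.4)/2 × 3 = 633.6
  [3→4.5]: (422.4+340.3)/2 × 1.5 = 572.025
  [4.5→6.5]: (340.3+229.1)/2 × 2 = 569.4
  [6.5→10.5]: (229.1+94.6)/2 × 4 = 647.4
  [10.5→16.5]: (94.6+24.2)/2 × 6 = 356.4
  [16.5→18.5]: (24.2+15.4)/2 × 2 = 39.6
  [18.5→19]: (15.4+13.7)/2 × 0.5 = 7.275
  Sum = 2825.7 µg/L·hr

AUC = 2830 µg/L·hr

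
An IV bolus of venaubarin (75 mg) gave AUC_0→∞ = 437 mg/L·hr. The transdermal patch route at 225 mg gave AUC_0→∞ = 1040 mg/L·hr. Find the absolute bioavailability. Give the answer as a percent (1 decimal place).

F = (AUC_ev / D_ev) / (AUC_iv / D_iv)
  = (1040/225) / (437/75)
  = 4.62222 / 5.82667 = 0.7933
  = 79.33%

F = 79.3%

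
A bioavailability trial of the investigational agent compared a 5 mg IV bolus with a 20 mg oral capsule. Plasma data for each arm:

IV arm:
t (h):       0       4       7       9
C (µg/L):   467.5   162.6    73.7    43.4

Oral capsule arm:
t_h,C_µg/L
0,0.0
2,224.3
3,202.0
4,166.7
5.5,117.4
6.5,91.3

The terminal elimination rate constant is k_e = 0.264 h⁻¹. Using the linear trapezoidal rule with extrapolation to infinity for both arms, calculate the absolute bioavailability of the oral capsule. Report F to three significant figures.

Trapezoidal AUC_0→9 (IV):
  [0→4]: (467.5+162.6)/2 × 4 = 1260.2
  [4→7]: (162.6+73.7)/2 × 3 = 354.45
  [7→9]: (73.7+43.4)/2 × 2 = 117.1
  Sum = 1731.75 µg/L·h
IV tail: 43.4/0.264 = 164.394; AUC_iv,0→∞ = 1731.75 + 164.394 = 1896.144 µg/L·h
Trapezoidal AUC_0→6.5 (oral capsule):
  [0→2]: (0.0+224.3)/2 × 2 = 224.3
  [2→3]: (224.3+202.0)/2 × 1 = 213.15
  [3→4]: (202.0+166.7)/2 × 1 = 184.35
  [4→5.5]: (166.7+117.4)/2 × 1.5 = 213.075
  [5.5→6.5]: (117.4+91.3)/2 × 1 = 104.35
  Sum = 939.225 µg/L·h
oral capsule tail: 91.3/0.264 = 345.833; AUC_ev,0→∞ = 939.225 + 345.833 = 1285.058 µg/L·h
F = (AUC_ev/D_ev)/(AUC_iv/D_iv) = (1285.058/20)/(1896.144/5) = 64.2529/379.2288 = 0.1694

F = 0.169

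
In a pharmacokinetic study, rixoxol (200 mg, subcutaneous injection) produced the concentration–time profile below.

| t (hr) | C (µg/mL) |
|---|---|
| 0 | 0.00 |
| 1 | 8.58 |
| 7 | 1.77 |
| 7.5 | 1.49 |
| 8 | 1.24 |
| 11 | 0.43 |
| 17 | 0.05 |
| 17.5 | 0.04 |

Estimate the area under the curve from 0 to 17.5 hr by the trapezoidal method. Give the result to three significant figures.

Trapezoidal AUC_0→17.5:
  [0→1]: (0.00+8.58)/2 × 1 = 4.29
  [1→7]: (8.58+1.77)/2 × 6 = 31.05
  [7→7.5]: (1.77+1.49)/2 × 0.5 = 0.815
  [7.5→8]: (1.49+1.24)/2 × 0.5 = 0.6825
  [8→11]: (1.24+0.43)/2 × 3 = 2.505
  [11→17]: (0.43+0.05)/2 × 6 = 1.44
  [17→17.5]: (0.05+0.04)/2 × 0.5 = 0.0225
  Sum = 40.805 µg/mL·hr

AUC = 40.8 µg/mL·hr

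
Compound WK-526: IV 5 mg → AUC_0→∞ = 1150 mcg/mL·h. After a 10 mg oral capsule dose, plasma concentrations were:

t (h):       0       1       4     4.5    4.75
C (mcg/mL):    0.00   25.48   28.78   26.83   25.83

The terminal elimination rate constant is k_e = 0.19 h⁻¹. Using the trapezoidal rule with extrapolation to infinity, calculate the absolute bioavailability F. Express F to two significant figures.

F = 0.11

Trapezoidal AUC_0→4.75 (oral capsule):
  [0→1]: (0.00+25.48)/2 × 1 = 12.74
  [1→4]: (25.48+28.78)/2 × 3 = 81.39
  [4→4.5]: (28.78+26.83)/2 × 0.5 = 13.9025
  [4.5→4.75]: (26.83+25.83)/2 × 0.25 = 6.5825
  Sum = 114.615 mcg/mL·h
Tail: C_last/k_e = 25.83/0.19 = 135.947
AUC_0→∞ (oral capsule) = 114.615 + 135.947 = 250.562 mcg/mL·h
F = (AUC_ev/D_ev)/(AUC_iv/D_iv) = (250.562/10)/(1150/5) = 25.0562/230 = 0.1089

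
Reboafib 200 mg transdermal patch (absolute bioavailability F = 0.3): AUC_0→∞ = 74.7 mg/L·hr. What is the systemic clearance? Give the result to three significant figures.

CL = 0.803 L/hr

CL = F × Dose / AUC_0→∞
   = 0.3 × 200 / 74.7 = 0.803213 L/hr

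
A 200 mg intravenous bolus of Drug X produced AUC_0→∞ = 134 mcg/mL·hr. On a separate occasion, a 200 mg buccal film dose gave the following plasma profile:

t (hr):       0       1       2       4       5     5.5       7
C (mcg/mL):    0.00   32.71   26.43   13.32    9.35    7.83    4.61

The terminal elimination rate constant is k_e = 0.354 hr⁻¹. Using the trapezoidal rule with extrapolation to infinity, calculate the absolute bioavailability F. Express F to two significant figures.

Trapezoidal AUC_0→7 (buccal film):
  [0→1]: (0.00+32.71)/2 × 1 = 16.355
  [1→2]: (32.71+26.43)/2 × 1 = 29.57
  [2→4]: (26.43+13.32)/2 × 2 = 39.75
  [4→5]: (13.32+9.35)/2 × 1 = 11.335
  [5→5.5]: (9.35+7.83)/2 × 0.5 = 4.295
  [5.5→7]: (7.83+4.61)/2 × 1.5 = 9.33
  Sum = 110.635 mcg/mL·hr
Tail: C_last/k_e = 4.61/0.354 = 13.023
AUC_0→∞ (buccal film) = 110.635 + 13.023 = 123.658 mcg/mL·hr
F = (AUC_ev/D_ev)/(AUC_iv/D_iv) = (123.658/200)/(134/200) = 0.61829/0.67 = 0.9228

F = 0.92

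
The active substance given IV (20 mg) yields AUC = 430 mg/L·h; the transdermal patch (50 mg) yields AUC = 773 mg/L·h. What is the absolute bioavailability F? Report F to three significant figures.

F = (AUC_ev / D_ev) / (AUC_iv / D_iv)
  = (773/50) / (430/20)
  = 15.46 / 21.5 = 0.7191

F = 0.719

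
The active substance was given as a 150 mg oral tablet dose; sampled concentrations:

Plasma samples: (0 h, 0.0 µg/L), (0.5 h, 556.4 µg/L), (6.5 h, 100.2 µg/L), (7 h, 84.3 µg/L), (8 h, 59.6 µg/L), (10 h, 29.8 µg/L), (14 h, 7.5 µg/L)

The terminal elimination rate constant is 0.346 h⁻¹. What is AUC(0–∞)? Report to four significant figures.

AUC = 2413 µg/L·h

Trapezoidal AUC_0→14:
  [0→0.5]: (0.0+556.4)/2 × 0.5 = 139.1
  [0.5→6.5]: (556.4+100.2)/2 × 6 = 1969.8
  [6.5→7]: (100.2+84.3)/2 × 0.5 = 46.125
  [7→8]: (84.3+59.6)/2 × 1 = 71.95
  [8→10]: (59.6+29.8)/2 × 2 = 89.4
  [10→14]: (29.8+7.5)/2 × 4 = 74.6
  Sum = 2390.975 µg/L·h
Extrapolated tail: C_last / k_e = 7.5 / 0.346 = 21.676
AUC_0→∞ = 2390.975 + 21.676 = 2412.651 µg/L·h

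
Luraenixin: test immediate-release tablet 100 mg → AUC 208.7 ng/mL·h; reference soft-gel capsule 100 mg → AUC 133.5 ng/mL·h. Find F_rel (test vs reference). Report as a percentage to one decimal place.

F_rel = 156.3%

F_rel = (AUC_test/D_test) / (AUC_ref/D_ref)
      = (208.7/100) / (133.5/100)
      = 2.087 / 1.335 = 1.5633 = 156.33%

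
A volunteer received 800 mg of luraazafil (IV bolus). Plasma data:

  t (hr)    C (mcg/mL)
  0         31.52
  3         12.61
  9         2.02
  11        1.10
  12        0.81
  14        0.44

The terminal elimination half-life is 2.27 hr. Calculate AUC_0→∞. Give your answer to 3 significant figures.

Trapezoidal AUC_0→14:
  [0→3]: (31.52+12.61)/2 × 3 = 66.195
  [3→9]: (12.61+2.02)/2 × 6 = 43.89
  [9→11]: (2.02+1.10)/2 × 2 = 3.12
  [11→12]: (1.10+0.81)/2 × 1 = 0.955
  [12→14]: (0.81+0.44)/2 × 2 = 1.25
  Sum = 115.41 mcg/mL·hr
k_e = ln2 / t½ = 0.693147 / 2.27 = 0.3054 hr^-1
Extrapolated tail: C_last / k_e = 0.44 / 0.3054 = 1.441
AUC_0→∞ = 115.41 + 1.441 = 116.851 mcg/mL·hr

AUC = 117 mcg/mL·hr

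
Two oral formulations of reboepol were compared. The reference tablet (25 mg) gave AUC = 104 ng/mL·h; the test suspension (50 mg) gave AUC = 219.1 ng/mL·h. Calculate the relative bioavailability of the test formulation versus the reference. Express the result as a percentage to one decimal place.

F_rel = 105.3%

F_rel = (AUC_test/D_test) / (AUC_ref/D_ref)
      = (219.1/50) / (104/25)
      = 4.382 / 4.16 = 1.0534 = 105.34%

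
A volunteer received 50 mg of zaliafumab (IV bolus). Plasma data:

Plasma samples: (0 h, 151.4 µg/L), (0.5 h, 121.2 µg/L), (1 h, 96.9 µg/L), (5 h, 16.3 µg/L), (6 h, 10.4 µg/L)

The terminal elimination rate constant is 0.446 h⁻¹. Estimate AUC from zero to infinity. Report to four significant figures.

Trapezoidal AUC_0→6:
  [0→0.5]: (151.4+121.2)/2 × 0.5 = 68.15
  [0.5→1]: (121.2+96.9)/2 × 0.5 = 54.525
  [1→5]: (96.9+16.3)/2 × 4 = 226.4
  [5→6]: (16.3+10.4)/2 × 1 = 13.35
  Sum = 362.425 µg/L·h
Extrapolated tail: C_last / k_e = 10.4 / 0.446 = 23.318
AUC_0→∞ = 362.425 + 23.318 = 385.743 µg/L·h

AUC = 385.7 µg/L·h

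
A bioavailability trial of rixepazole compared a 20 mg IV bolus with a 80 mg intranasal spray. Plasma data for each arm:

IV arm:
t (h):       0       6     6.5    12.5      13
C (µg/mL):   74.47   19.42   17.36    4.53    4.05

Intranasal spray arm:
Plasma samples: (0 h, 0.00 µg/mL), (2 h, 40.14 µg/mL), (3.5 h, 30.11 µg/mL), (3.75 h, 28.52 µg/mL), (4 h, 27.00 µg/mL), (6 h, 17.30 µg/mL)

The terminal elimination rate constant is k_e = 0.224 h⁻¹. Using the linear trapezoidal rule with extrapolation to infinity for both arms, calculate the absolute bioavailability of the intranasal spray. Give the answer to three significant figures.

F = 0.152

Trapezoidal AUC_0→13 (IV):
  [0→6]: (74.47+19.42)/2 × 6 = 281.67
  [6→6.5]: (19.42+17.36)/2 × 0.5 = 9.195
  [6.5→12.5]: (17.36+4.53)/2 × 6 = 65.67
  [12.5→13]: (4.53+4.05)/2 × 0.5 = 2.145
  Sum = 358.68 µg/mL·h
IV tail: 4.05/0.224 = 18.080; AUC_iv,0→∞ = 358.68 + 18.080 = 376.76 µg/mL·h
Trapezoidal AUC_0→6 (intranasal spray):
  [0→2]: (0.00+40.14)/2 × 2 = 40.14
  [2→3.5]: (40.14+30.11)/2 × 1.5 = 52.6875
  [3.5→3.75]: (30.11+28.52)/2 × 0.25 = 7.32875
  [3.75→4]: (28.52+27.00)/2 × 0.25 = 6.94
  [4→6]: (27.00+17.30)/2 × 2 = 44.3
  Sum = 151.39625 µg/mL·h
intranasal spray tail: 17.30/0.224 = 77.232; AUC_ev,0→∞ = 151.39625 + 77.232 = 228.62825 µg/mL·h
F = (AUC_ev/D_ev)/(AUC_iv/D_iv) = (228.62825/80)/(376.76/20) = 2.85785/18.838 = 0.1517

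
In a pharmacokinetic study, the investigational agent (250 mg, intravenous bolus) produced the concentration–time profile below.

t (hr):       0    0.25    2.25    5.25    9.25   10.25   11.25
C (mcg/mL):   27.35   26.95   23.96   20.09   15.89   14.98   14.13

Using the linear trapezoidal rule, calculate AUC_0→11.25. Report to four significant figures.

AUC = 225.7 mcg/mL·hr

Trapezoidal AUC_0→11.25:
  [0→0.25]: (27.35+26.95)/2 × 0.25 = 6.7875
  [0.25→2.25]: (26.95+23.96)/2 × 2 = 50.91
  [2.25→5.25]: (23.96+20.09)/2 × 3 = 66.075
  [5.25→9.25]: (20.09+15.89)/2 × 4 = 71.96
  [9.25→10.25]: (15.89+14.98)/2 × 1 = 15.435
  [10.25→11.25]: (14.98+14.13)/2 × 1 = 14.555
  Sum = 225.7225 mcg/mL·hr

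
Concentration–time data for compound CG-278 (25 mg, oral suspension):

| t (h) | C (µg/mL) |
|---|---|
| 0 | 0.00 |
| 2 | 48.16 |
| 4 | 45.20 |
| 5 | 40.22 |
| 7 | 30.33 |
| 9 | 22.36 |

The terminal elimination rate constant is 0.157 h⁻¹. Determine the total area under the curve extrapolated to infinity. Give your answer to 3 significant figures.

AUC = 450 µg/mL·h

Trapezoidal AUC_0→9:
  [0→2]: (0.00+48.16)/2 × 2 = 48.16
  [2→4]: (48.16+45.20)/2 × 2 = 93.36
  [4→5]: (45.20+40.22)/2 × 1 = 42.71
  [5→7]: (40.22+30.33)/2 × 2 = 70.55
  [7→9]: (30.33+22.36)/2 × 2 = 52.69
  Sum = 307.47 µg/mL·h
Extrapolated tail: C_last / k_e = 22.36 / 0.157 = 142.420
AUC_0→∞ = 307.47 + 142.420 = 449.89 µg/mL·h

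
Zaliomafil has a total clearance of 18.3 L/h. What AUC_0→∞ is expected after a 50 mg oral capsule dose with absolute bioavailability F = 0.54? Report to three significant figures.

AUC_0→∞ = F × Dose / CL
        = 0.54 × 50 / 18.3 = 1.47541 mg/L·h

AUC = 1.48 mg/L·h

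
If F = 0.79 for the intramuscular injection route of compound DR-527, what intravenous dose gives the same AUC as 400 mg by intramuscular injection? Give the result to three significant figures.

D_iv = 316 mg

Systemic exposure from an extravascular dose = F × D_ev, so the equivalent IV dose is F × D_ev.
D_iv = F × D_ev = 0.79 × 400 = 316 mg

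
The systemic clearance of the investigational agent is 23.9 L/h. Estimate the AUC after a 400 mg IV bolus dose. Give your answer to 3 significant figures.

AUC = 16.7 mg/L·h

AUC_0→∞ = Dose_iv / CL
        = 400 / 23.9 = 16.7364 mg/L·h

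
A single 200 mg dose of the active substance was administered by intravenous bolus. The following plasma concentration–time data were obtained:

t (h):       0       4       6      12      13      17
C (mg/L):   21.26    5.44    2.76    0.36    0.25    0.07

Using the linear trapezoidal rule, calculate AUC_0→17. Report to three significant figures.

Trapezoidal AUC_0→17:
  [0→4]: (21.26+5.44)/2 × 4 = 53.4
  [4→6]: (5.44+2.76)/2 × 2 = 8.2
  [6→12]: (2.76+0.36)/2 × 6 = 9.36
  [12→13]: (0.36+0.25)/2 × 1 = 0.305
  [13→17]: (0.25+0.07)/2 × 4 = 0.64
  Sum = 71.905 mg/L·h

AUC = 71.9 mg/L·h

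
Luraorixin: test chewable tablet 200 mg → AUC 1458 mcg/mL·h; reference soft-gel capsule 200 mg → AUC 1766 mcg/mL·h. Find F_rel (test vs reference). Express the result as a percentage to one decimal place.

F_rel = (AUC_test/D_test) / (AUC_ref/D_ref)
      = (1458/200) / (1766/200)
      = 7.29 / 8.83 = 0.8256 = 82.56%

F_rel = 82.6%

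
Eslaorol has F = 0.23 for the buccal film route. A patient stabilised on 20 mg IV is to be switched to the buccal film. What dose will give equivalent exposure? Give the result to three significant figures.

For equal systemic exposure: F × D_ev = D_iv
D_ev = D_iv / F = 20 / 0.23 = 86.9565 mg

D_buccal = 87.0 mg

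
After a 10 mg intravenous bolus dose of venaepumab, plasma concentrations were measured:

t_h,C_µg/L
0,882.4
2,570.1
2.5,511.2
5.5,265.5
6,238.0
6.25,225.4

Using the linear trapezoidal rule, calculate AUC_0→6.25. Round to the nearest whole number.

AUC = 3072 µg/L·h

Trapezoidal AUC_0→6.25:
  [0→2]: (882.4+570.1)/2 × 2 = 1452.5
  [2→2.5]: (570.1+511.2)/2 × 0.5 = 270.325
  [2.5→5.5]: (511.2+265.5)/2 × 3 = 1165.05
  [5.5→6]: (265.5+238.0)/2 × 0.5 = 125.875
  [6→6.25]: (238.0+225.4)/2 × 0.25 = 57.925
  Sum = 3071.675 µg/L·h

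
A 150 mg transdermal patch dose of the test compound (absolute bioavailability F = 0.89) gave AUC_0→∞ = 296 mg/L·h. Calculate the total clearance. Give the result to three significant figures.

CL = 0.451 L/h

CL = F × Dose / AUC_0→∞
   = 0.89 × 150 / 296 = 0.451014 L/h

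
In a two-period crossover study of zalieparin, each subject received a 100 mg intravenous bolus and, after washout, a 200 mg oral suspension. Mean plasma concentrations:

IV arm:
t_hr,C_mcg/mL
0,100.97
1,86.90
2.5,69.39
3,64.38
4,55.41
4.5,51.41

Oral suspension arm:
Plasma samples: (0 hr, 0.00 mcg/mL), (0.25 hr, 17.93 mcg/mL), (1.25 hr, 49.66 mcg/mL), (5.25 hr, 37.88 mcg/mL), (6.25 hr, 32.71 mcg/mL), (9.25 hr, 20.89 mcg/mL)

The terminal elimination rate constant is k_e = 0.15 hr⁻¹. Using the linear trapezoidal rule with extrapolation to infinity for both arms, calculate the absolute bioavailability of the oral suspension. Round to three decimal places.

F = 0.346

Trapezoidal AUC_0→4.5 (IV):
  [0→1]: (100.97+86.90)/2 × 1 = 93.935
  [1→2.5]: (86.90+69.39)/2 × 1.5 = 117.2175
  [2.5→3]: (69.39+64.38)/2 × 0.5 = 33.4425
  [3→4]: (64.38+55.41)/2 × 1 = 59.895
  [4→4.5]: (55.41+51.41)/2 × 0.5 = 26.705
  Sum = 331.195 mcg/mL·hr
IV tail: 51.41/0.15 = 342.733; AUC_iv,0→∞ = 331.195 + 342.733 = 673.928 mcg/mL·hr
Trapezoidal AUC_0→9.25 (oral suspension):
  [0→0.25]: (0.00+17.93)/2 × 0.25 = 2.24125
  [0.25→1.25]: (17.93+49.66)/2 × 1 = 33.795
  [1.25→5.25]: (49.66+37.88)/2 × 4 = 175.08
  [5.25→6.25]: (37.88+32.71)/2 × 1 = 35.295
  [6.25→9.25]: (32.71+20.89)/2 × 3 = 80.4
  Sum = 326.81125 mcg/mL·hr
oral suspension tail: 20.89/0.15 = 139.267; AUC_ev,0→∞ = 326.81125 + 139.267 = 466.07825 mcg/mL·hr
F = (AUC_ev/D_ev)/(AUC_iv/D_iv) = (466.07825/200)/(673.928/100) = 2.33039/6.73928 = 0.3458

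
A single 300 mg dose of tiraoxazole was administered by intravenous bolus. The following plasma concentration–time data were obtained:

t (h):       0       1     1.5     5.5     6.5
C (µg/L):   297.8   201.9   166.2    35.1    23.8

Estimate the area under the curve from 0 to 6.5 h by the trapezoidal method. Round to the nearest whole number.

AUC = 774 µg/L·h

Trapezoidal AUC_0→6.5:
  [0→1]: (297.8+201.9)/2 × 1 = 249.85
  [1→1.5]: (201.9+166.2)/2 × 0.5 = 92.025
  [1.5→5.5]: (166.2+35.1)/2 × 4 = 402.6
  [5.5→6.5]: (35.1+23.8)/2 × 1 = 29.45
  Sum = 773.925 µg/L·h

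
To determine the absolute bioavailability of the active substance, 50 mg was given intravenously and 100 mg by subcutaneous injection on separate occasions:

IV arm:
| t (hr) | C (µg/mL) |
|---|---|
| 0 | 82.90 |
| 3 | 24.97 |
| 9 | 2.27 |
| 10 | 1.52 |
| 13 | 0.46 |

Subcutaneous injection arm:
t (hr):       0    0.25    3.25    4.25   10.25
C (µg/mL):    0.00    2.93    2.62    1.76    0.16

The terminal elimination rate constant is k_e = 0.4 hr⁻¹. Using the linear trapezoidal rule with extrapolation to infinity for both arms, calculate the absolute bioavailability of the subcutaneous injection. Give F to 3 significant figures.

Trapezoidal AUC_0→13 (IV):
  [0→3]: (82.90+24.97)/2 × 3 = 161.805
  [3→9]: (24.97+2.27)/2 × 6 = 81.72
  [9→10]: (2.27+1.52)/2 × 1 = 1.895
  [10→13]: (1.52+0.46)/2 × 3 = 2.97
  Sum = 248.39 µg/mL·hr
IV tail: 0.46/0.4 = 1.150; AUC_iv,0→∞ = 248.39 + 1.150 = 249.54 µg/mL·hr
Trapezoidal AUC_0→10.25 (subcutaneous injection):
  [0→0.25]: (0.00+2.93)/2 × 0.25 = 0.36625
  [0.25→3.25]: (2.93+2.62)/2 × 3 = 8.325
  [3.25→4.25]: (2.62+1.76)/2 × 1 = 2.19
  [4.25→10.25]: (1.76+0.16)/2 × 6 = 5.76
  Sum = 16.64125 µg/mL·hr
subcutaneous injection tail: 0.16/0.4 = 0.400; AUC_ev,0→∞ = 16.64125 + 0.400 = 17.04125 µg/mL·hr
F = (AUC_ev/D_ev)/(AUC_iv/D_iv) = (17.04125/100)/(249.54/50) = 0.1704125/4.9908 = 0.0341

F = 0.0341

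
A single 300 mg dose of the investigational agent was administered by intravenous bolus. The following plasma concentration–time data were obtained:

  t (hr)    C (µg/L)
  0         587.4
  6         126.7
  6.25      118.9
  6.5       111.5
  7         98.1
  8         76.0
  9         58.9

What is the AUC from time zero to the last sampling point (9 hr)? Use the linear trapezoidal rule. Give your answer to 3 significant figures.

AUC = 2410 µg/L·hr

Trapezoidal AUC_0→9:
  [0→6]: (587.4+126.7)/2 × 6 = 2142.3
  [6→6.25]: (126.7+118.9)/2 × 0.25 = 30.7
  [6.25→6.5]: (118.9+111.5)/2 × 0.25 = 28.8
  [6.5→7]: (111.5+98.1)/2 × 0.5 = 52.4
  [7→8]: (98.1+76.0)/2 × 1 = 87.05
  [8→9]: (76.0+58.9)/2 × 1 = 67.45
  Sum = 2408.7 µg/L·hr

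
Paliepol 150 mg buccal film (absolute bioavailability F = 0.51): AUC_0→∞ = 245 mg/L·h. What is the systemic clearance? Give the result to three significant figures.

CL = 0.312 L/h

CL = F × Dose / AUC_0→∞
   = 0.51 × 150 / 245 = 0.312245 L/h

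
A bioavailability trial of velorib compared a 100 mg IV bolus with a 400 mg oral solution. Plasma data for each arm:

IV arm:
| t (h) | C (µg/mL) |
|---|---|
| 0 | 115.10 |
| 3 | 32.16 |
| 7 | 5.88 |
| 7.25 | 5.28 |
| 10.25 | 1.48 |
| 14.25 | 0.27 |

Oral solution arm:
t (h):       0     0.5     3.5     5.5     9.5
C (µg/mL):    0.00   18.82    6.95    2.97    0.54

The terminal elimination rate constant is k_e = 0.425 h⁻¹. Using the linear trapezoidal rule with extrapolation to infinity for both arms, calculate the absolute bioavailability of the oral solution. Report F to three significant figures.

F = 0.0492

Trapezoidal AUC_0→14.25 (IV):
  [0→3]: (115.10+32.16)/2 × 3 = 220.89
  [3→7]: (32.16+5.88)/2 × 4 = 76.08
  [7→7.25]: (5.88+5.28)/2 × 0.25 = 1.395
  [7.25→10.25]: (5.28+1.48)/2 × 3 = 10.14
  [10.25→14.25]: (1.48+0.27)/2 × 4 = 3.5
  Sum = 312.005 µg/mL·h
IV tail: 0.27/0.425 = 0.635; AUC_iv,0→∞ = 312.005 + 0.635 = 312.64 µg/mL·h
Trapezoidal AUC_0→9.5 (oral solution):
  [0→0.5]: (0.00+18.82)/2 × 0.5 = 4.705
  [0.5→3.5]: (18.82+6.95)/2 × 3 = 38.655
  [3.5→5.5]: (6.95+2.97)/2 × 2 = 9.92
  [5.5→9.5]: (2.97+0.54)/2 × 4 = 7.02
  Sum = 60.3 µg/mL·h
oral solution tail: 0.54/0.425 = 1.271; AUC_ev,0→∞ = 60.3 + 1.271 = 61.571 µg/mL·h
F = (AUC_ev/D_ev)/(AUC_iv/D_iv) = (61.571/400)/(312.64/100) = 0.1539275/3.1264 = 0.0492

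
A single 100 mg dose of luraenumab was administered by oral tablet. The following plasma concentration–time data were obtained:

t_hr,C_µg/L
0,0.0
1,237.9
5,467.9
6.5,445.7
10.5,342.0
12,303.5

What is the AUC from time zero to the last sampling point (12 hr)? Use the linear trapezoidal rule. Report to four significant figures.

Trapezoidal AUC_0→12:
  [0→1]: (0.0+237.9)/2 × 1 = 118.95
  [1→5]: (237.9+467.9)/2 × 4 = 1411.6
  [5→6.5]: (467.9+445.7)/2 × 1.5 = 685.2
  [6.5→10.5]: (445.7+342.0)/2 × 4 = 1575.4
  [10.5→12]: (342.0+303.5)/2 × 1.5 = 484.125
  Sum = 4275.275 µg/L·hr

AUC = 4275 µg/L·hr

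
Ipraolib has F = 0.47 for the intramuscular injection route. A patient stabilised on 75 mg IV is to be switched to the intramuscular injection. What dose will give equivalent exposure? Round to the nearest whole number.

For equal systemic exposure: F × D_ev = D_iv
D_ev = D_iv / F = 75 / 0.47 = 159.574 mg

D_intramuscular = 160 mg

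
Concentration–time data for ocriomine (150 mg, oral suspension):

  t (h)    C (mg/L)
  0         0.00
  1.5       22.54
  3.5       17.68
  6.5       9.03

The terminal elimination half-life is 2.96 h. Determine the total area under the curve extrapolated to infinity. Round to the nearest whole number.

Trapezoidal AUC_0→6.5:
  [0→1.5]: (0.00+22.54)/2 × 1.5 = 16.905
  [1.5→3.5]: (22.54+17.68)/2 × 2 = 40.22
  [3.5→6.5]: (17.68+9.03)/2 × 3 = 40.065
  Sum = 97.19 mg/L·h
k_e = ln2 / t½ = 0.693147 / 2.96 = 0.2342 h^-1
Extrapolated tail: C_last / k_e = 9.03 / 0.2342 = 38.557
AUC_0→∞ = 97.19 + 38.557 = 135.747 mg/L·h

AUC = 136 mg/L·h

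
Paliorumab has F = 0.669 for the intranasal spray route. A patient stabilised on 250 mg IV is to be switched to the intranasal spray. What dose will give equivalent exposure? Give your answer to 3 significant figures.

For equal systemic exposure: F × D_ev = D_iv
D_ev = D_iv / F = 250 / 0.669 = 373.692 mg

D_intranasal = 374 mg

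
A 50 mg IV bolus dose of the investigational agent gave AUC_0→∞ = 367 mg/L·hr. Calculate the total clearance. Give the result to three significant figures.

CL = Dose_iv / AUC_0→∞
   = 50 / 367 = 0.13624 L/hr

CL = 0.136 L/hr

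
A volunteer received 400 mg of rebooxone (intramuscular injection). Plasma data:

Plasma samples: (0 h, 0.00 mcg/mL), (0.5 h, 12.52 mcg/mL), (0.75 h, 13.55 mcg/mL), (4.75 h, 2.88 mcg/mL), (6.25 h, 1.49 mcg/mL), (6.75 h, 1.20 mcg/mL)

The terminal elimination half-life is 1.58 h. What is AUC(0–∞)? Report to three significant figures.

Trapezoidal AUC_0→6.75:
  [0→0.5]: (0.00+12.52)/2 × 0.5 = 3.13
  [0.5→0.75]: (12.52+13.55)/2 × 0.25 = 3.25875
  [0.75→4.75]: (13.55+2.88)/2 × 4 = 32.86
  [4.75→6.25]: (2.88+1.49)/2 × 1.5 = 3.2775
  [6.25→6.75]: (1.49+1.20)/2 × 0.5 = 0.6725
  Sum = 43.19875 mcg/mL·h
k_e = ln2 / t½ = 0.693147 / 1.58 = 0.4387 h^-1
Extrapolated tail: C_last / k_e = 1.20 / 0.4387 = 2.735
AUC_0→∞ = 43.19875 + 2.735 = 45.93375 mcg/mL·h

AUC = 45.9 mcg/mL·h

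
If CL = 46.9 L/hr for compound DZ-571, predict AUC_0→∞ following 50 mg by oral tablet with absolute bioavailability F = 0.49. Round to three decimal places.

AUC_0→∞ = F × Dose / CL
        = 0.49 × 50 / 46.9 = 0.522388 mg/L·hr

AUC = 0.522 mg/L·hr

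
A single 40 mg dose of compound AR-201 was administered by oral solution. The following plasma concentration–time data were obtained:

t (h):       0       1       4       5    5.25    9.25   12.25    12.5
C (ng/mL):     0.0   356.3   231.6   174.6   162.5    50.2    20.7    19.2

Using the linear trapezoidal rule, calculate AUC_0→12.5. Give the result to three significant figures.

Trapezoidal AUC_0→12.5:
  [0→1]: (0.0+356.3)/2 × 1 = 178.15
  [1→4]: (356.3+231.6)/2 × 3 = 881.85
  [4→5]: (231.6+174.6)/2 × 1 = 203.1
  [5→5.25]: (174.6+162.5)/2 × 0.25 = 42.1375
  [5.25→9.25]: (162.5+50.2)/2 × 4 = 425.4
  [9.25→12.25]: (50.2+20.7)/2 × 3 = 106.35
  [12.25→12.5]: (20.7+19.2)/2 × 0.25 = 4.9875
  Sum = 1841.975 ng/mL·h

AUC = 1840 ng/mL·h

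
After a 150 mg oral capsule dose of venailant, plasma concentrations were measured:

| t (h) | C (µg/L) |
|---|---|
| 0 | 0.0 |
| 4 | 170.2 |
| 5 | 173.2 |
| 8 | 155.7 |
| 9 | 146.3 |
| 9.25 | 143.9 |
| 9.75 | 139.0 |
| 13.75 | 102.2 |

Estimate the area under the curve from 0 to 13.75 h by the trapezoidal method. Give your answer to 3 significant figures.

AUC = 1750 µg/L·h

Trapezoidal AUC_0→13.75:
  [0→4]: (0.0+170.2)/2 × 4 = 340.4
  [4→5]: (170.2+173.2)/2 × 1 = 171.7
  [5→8]: (173.2+155.7)/2 × 3 = 493.35
  [8→9]: (155.7+146.3)/2 × 1 = 151.0
  [9→9.25]: (146.3+143.9)/2 × 0.25 = 36.275
  [9.25→9.75]: (143.9+139.0)/2 × 0.5 = 70.725
  [9.75→13.75]: (139.0+102.2)/2 × 4 = 482.4
  Sum = 1745.85 µg/L·h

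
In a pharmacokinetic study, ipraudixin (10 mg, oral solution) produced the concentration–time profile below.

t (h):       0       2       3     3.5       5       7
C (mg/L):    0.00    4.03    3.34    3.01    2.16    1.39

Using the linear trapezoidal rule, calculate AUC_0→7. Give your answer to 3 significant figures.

AUC = 16.7 mg/L·h

Trapezoidal AUC_0→7:
  [0→2]: (0.00+4.03)/2 × 2 = 4.03
  [2→3]: (4.03+3.34)/2 × 1 = 3.685
  [3→3.5]: (3.34+3.01)/2 × 0.5 = 1.5875
  [3.5→5]: (3.01+2.16)/2 × 1.5 = 3.8775
  [5→7]: (2.16+1.39)/2 × 2 = 3.55
  Sum = 16.73 mg/L·h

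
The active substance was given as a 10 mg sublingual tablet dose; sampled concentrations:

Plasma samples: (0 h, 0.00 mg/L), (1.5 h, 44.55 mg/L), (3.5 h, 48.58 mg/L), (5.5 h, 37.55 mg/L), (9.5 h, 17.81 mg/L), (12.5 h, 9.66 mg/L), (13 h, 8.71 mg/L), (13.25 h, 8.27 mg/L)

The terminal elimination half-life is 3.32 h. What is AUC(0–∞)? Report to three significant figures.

Trapezoidal AUC_0→13.25:
  [0→1.5]: (0.00+44.55)/2 × 1.5 = 33.4125
  [1.5→3.5]: (44.55+48.58)/2 × 2 = 93.13
  [3.5→5.5]: (48.58+37.55)/2 × 2 = 86.13
  [5.5→9.5]: (37.55+17.81)/2 × 4 = 110.72
  [9.5→12.5]: (17.81+9.66)/2 × 3 = 41.205
  [12.5→13]: (9.66+8.71)/2 × 0.5 = 4.5925
  [13→13.25]: (8.71+8.27)/2 × 0.25 = 2.1225
  Sum = 371.3125 mg/L·h
k_e = ln2 / t½ = 0.693147 / 3.32 = 0.2088 h^-1
Extrapolated tail: C_last / k_e = 8.27 / 0.2088 = 39.607
AUC_0→∞ = 371.3125 + 39.607 = 410.9195 mg/L·h

AUC = 411 mg/L·h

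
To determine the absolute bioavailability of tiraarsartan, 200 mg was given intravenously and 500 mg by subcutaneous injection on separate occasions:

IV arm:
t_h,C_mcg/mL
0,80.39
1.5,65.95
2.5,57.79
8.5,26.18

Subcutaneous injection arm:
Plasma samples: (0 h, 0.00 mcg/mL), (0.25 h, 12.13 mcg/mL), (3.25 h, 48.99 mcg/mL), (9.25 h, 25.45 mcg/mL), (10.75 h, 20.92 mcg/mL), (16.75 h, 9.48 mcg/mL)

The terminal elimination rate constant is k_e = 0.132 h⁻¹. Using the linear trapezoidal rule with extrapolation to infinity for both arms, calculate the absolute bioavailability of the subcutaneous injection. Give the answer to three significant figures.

Trapezoidal AUC_0→8.5 (IV):
  [0→1.5]: (80.39+65.95)/2 × 1.5 = 109.755
  [1.5→2.5]: (65.95+57.79)/2 × 1 = 61.87
  [2.5→8.5]: (57.79+26.18)/2 × 6 = 251.91
  Sum = 423.535 mcg/mL·h
IV tail: 26.18/0.132 = 198.333; AUC_iv,0→∞ = 423.535 + 198.333 = 621.868 mcg/mL·h
Trapezoidal AUC_0→16.75 (subcutaneous injection):
  [0→0.25]: (0.00+12.13)/2 × 0.25 = 1.51625
  [0.25→3.25]: (12.13+48.99)/2 × 3 = 91.68
  [3.25→9.25]: (48.99+25.45)/2 × 6 = 223.32
  [9.25→10.75]: (25.45+20.92)/2 × 1.5 = 34.7775
  [10.75→16.75]: (20.92+9.48)/2 × 6 = 91.2
  Sum = 442.49375 mcg/mL·h
subcutaneous injection tail: 9.48/0.132 = 71.818; AUC_ev,0→∞ = 442.49375 + 71.818 = 514.31175 mcg/mL·h
F = (AUC_ev/D_ev)/(AUC_iv/D_iv) = (514.31175/500)/(621.868/200) = 1.0286235/3.10934 = 0.3308

F = 0.331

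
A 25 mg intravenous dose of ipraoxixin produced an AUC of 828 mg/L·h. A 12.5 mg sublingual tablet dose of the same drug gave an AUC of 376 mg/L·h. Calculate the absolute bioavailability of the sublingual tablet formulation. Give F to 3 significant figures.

F = 0.908

F = (AUC_ev / D_ev) / (AUC_iv / D_iv)
  = (376/12.5) / (828/25)
  = 30.08 / 33.12 = 0.9082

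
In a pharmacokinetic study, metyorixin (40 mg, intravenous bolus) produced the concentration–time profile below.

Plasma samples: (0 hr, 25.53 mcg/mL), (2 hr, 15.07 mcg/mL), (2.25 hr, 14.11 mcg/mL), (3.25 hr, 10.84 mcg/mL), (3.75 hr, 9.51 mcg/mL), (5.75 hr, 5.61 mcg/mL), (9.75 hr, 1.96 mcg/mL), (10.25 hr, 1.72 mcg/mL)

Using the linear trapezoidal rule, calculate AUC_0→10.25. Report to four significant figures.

Trapezoidal AUC_0→10.25:
  [0→2]: (25.53+15.07)/2 × 2 = 40.6
  [2→2.25]: (15.07+14.11)/2 × 0.25 = 3.6475
  [2.25→3.25]: (14.11+10.84)/2 × 1 = 12.475
  [3.25→3.75]: (10.84+9.51)/2 × 0.5 = 5.0875
  [3.75→5.75]: (9.51+5.61)/2 × 2 = 15.12
  [5.75→9.75]: (5.61+1.96)/2 × 4 = 15.14
  [9.75→10.25]: (1.96+1.72)/2 × 0.5 = 0.92
  Sum = 92.99 mcg/mL·hr

AUC = 92.99 mcg/mL·hr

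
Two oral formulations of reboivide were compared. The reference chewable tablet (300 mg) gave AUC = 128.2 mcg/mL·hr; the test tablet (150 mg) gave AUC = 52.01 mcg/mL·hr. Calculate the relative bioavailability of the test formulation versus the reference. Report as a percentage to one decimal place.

F_rel = (AUC_test/D_test) / (AUC_ref/D_ref)
      = (52.01/150) / (128.2/300)
      = 0.346733 / 0.427333 = 0.8114 = 81.14%

F_rel = 81.1%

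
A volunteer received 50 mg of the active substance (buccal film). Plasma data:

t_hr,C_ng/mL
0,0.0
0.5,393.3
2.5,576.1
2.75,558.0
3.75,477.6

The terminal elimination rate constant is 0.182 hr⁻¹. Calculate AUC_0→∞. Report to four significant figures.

Trapezoidal AUC_0→3.75:
  [0→0.5]: (0.0+393.3)/2 × 0.5 = 98.325
  [0.5→2.5]: (393.3+576.1)/2 × 2 = 969.4
  [2.5→2.75]: (576.1+558.0)/2 × 0.25 = 141.7625
  [2.75→3.75]: (558.0+477.6)/2 × 1 = 517.8
  Sum = 1727.2875 ng/mL·hr
Extrapolated tail: C_last / k_e = 477.6 / 0.182 = 2624.176
AUC_0→∞ = 1727.2875 + 2624.176 = 4351.4635 ng/mL·hr

AUC = 4351 ng/mL·hr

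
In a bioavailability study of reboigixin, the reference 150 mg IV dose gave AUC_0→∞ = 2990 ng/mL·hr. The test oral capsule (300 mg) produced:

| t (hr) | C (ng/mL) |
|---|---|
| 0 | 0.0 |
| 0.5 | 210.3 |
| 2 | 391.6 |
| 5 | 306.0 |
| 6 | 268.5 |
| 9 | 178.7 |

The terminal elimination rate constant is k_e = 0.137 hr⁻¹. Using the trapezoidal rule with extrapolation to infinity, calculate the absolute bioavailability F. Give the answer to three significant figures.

F = 0.638

Trapezoidal AUC_0→9 (oral capsule):
  [0→0.5]: (0.0+210.3)/2 × 0.5 = 52.575
  [0.5→2]: (210.3+391.6)/2 × 1.5 = 451.425
  [2→5]: (391.6+306.0)/2 × 3 = 1046.4
  [5→6]: (306.0+268.5)/2 × 1 = 287.25
  [6→9]: (268.5+178.7)/2 × 3 = 670.8
  Sum = 2508.45 ng/mL·hr
Tail: C_last/k_e = 178.7/0.137 = 1304.380
AUC_0→∞ (oral capsule) = 2508.45 + 1304.380 = 3812.83 ng/mL·hr
F = (AUC_ev/D_ev)/(AUC_iv/D_iv) = (3812.83/300)/(2990/150) = 12.7094/19.9333 = 0.6376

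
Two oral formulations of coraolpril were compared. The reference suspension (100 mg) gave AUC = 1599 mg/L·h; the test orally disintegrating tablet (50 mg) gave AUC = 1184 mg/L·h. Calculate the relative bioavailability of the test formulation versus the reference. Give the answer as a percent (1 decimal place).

F_rel = 148.1%

F_rel = (AUC_test/D_test) / (AUC_ref/D_ref)
      = (1184/50) / (1599/100)
      = 23.68 / 15.99 = 1.4809 = 148.09%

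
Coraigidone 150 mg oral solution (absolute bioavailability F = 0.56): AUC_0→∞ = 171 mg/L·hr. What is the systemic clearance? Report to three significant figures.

CL = F × Dose / AUC_0→∞
   = 0.56 × 150 / 171 = 0.491228 L/hr

CL = 0.491 L/hr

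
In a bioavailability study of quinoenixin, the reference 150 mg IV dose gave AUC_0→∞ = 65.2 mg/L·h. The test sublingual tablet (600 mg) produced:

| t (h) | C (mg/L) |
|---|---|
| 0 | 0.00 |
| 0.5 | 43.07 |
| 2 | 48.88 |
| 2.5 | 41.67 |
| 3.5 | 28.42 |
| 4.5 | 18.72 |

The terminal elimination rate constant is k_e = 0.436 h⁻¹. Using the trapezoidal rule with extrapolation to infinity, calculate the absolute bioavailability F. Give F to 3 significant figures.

Trapezoidal AUC_0→4.5 (sublingual tablet):
  [0→0.5]: (0.00+43.07)/2 × 0.5 = 10.7675
  [0.5→2]: (43.07+48.88)/2 × 1.5 = 68.9625
  [2→2.5]: (48.88+41.67)/2 × 0.5 = 22.6375
  [2.5→3.5]: (41.67+28.42)/2 × 1 = 35.045
  [3.5→4.5]: (28.42+18.72)/2 × 1 = 23.57
  Sum = 160.9825 mg/L·h
Tail: C_last/k_e = 18.72/0.436 = 42.936
AUC_0→∞ (sublingual tablet) = 160.9825 + 42.936 = 203.9185 mg/L·h
F = (AUC_ev/D_ev)/(AUC_iv/D_iv) = (203.9185/600)/(65.2/150) = 0.339864/0.434667 = 0.7819

F = 0.782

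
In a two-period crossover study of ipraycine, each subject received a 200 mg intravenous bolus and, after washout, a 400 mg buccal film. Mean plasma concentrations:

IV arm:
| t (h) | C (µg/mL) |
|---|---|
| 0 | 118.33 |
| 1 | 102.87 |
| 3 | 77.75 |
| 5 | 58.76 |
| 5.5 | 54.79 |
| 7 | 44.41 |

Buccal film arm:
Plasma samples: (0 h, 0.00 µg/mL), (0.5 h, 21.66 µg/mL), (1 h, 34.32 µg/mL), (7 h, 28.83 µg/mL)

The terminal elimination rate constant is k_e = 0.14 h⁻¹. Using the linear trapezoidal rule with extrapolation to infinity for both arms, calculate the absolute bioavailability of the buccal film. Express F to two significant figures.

Trapezoidal AUC_0→7 (IV):
  [0→1]: (118.33+102.87)/2 × 1 = 110.6
  [1→3]: (102.87+77.75)/2 × 2 = 180.62
  [3→5]: (77.75+58.76)/2 × 2 = 136.51
  [5→5.5]: (58.76+54.79)/2 × 0.5 = 28.3875
  [5.5→7]: (54.79+44.41)/2 × 1.5 = 74.4
  Sum = 530.5175 µg/mL·h
IV tail: 44.41/0.14 = 317.214; AUC_iv,0→∞ = 530.5175 + 317.214 = 847.7315 µg/mL·h
Trapezoidal AUC_0→7 (buccal film):
  [0→0.5]: (0.00+21.66)/2 × 0.5 = 5.415
  [0.5→1]: (21.66+34.32)/2 × 0.5 = 13.995
  [1→7]: (34.32+28.83)/2 × 6 = 189.45
  Sum = 208.86 µg/mL·h
buccal film tail: 28.83/0.14 = 205.929; AUC_ev,0→∞ = 208.86 + 205.929 = 414.789 µg/mL·h
F = (AUC_ev/D_ev)/(AUC_iv/D_iv) = (414.789/400)/(847.7315/200) = 1.0369725/4.2386575 = 0.2446

F = 0.24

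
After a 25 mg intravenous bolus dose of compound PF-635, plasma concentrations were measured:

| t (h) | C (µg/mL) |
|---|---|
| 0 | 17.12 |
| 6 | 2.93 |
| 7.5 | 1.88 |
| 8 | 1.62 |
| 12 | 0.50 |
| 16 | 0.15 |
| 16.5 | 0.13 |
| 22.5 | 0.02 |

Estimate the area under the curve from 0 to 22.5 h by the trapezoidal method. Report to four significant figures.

Trapezoidal AUC_0→22.5:
  [0→6]: (17.12+2.93)/2 × 6 = 60.15
  [6→7.5]: (2.93+1.88)/2 × 1.5 = 3.6075
  [7.5→8]: (1.88+1.62)/2 × 0.5 = 0.875
  [8→12]: (1.62+0.50)/2 × 4 = 4.24
  [12→16]: (0.50+0.15)/2 × 4 = 1.3
  [16→16.5]: (0.15+0.13)/2 × 0.5 = 0.07
  [16.5→22.5]: (0.13+0.02)/2 × 6 = 0.45
  Sum = 70.6925 µg/mL·h

AUC = 70.69 µg/mL·h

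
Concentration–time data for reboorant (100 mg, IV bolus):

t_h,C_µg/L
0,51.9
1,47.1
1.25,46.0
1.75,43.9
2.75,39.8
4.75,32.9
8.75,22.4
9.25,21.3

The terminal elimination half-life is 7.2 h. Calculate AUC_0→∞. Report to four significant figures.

Trapezoidal AUC_0→9.25:
  [0→1]: (51.9+47.1)/2 × 1 = 49.5
  [1→1.25]: (47.1+46.0)/2 × 0.25 = 11.6375
  [1.25→1.75]: (46.0+43.9)/2 × 0.5 = 22.475
  [1.75→2.75]: (43.9+39.8)/2 × 1 = 41.85
  [2.75→4.75]: (39.8+32.9)/2 × 2 = 72.7
  [4.75→8.75]: (32.9+22.4)/2 × 4 = 110.6
  [8.75→9.25]: (22.4+21.3)/2 × 0.5 = 10.925
  Sum = 319.6875 µg/L·h
k_e = ln2 / t½ = 0.693147 / 7.2 = 0.0963 h^-1
Extrapolated tail: C_last / k_e = 21.3 / 0.0963 = 221.184
AUC_0→∞ = 319.6875 + 221.184 = 540.8715 µg/L·h

AUC = 540.9 µg/L·h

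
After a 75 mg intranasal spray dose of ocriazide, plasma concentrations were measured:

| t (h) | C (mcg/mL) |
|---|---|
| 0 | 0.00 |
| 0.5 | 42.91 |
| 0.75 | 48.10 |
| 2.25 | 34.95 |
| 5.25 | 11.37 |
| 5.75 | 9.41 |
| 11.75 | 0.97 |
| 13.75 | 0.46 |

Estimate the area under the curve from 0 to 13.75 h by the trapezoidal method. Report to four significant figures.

AUC = 191.6 mcg/mL·h

Trapezoidal AUC_0→13.75:
  [0→0.5]: (0.00+42.91)/2 × 0.5 = 10.7275
  [0.5→0.75]: (42.91+48.10)/2 × 0.25 = 11.37625
  [0.75→2.25]: (48.10+34.95)/2 × 1.5 = 62.2875
  [2.25→5.25]: (34.95+11.37)/2 × 3 = 69.48
  [5.25→5.75]: (11.37+9.41)/2 × 0.5 = 5.195
  [5.75→11.75]: (9.41+0.97)/2 × 6 = 31.14
  [11.75→13.75]: (0.97+0.46)/2 × 2 = 1.43
  Sum = 191.63625 mcg/mL·h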